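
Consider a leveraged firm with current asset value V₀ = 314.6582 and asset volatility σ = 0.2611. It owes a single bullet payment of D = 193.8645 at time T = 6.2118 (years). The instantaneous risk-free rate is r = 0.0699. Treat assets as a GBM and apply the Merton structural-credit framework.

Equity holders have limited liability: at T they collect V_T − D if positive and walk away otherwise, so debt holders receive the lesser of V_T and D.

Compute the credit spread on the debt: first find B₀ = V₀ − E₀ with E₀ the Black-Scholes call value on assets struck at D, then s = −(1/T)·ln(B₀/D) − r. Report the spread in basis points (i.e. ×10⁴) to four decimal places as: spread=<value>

d₁ = [ln(V₀/D) + (r + σ²/2)T] / (σ√T)
   = [ln(314.6582/193.8645) + (0.0699 + 0.5·0.2611²)·6.2118] / (0.2611·√6.2118)
   = [0.484328 + 0.645944] / 0.650752 = 1.736869
d₂ = d₁ − σ√T = 1.736869 − 0.650752 = 1.086117
N(d₁) = 0.958795,  N(d₂) = 0.861286,  e^(−rT) = 0.647780
E₀ = V₀·N(d₁) − D·e^(−rT)·N(d₂)
   = 314.6582·0.958795 − 193.8645·0.647780·0.861286 = 193.531063
B₀ = V₀ − E₀ = 314.6582 − 193.531063 = 121.127137
spread = −(1/T)·ln(B₀/D) − r = −(1/6.2118)·ln(121.127137/193.8645) − 0.0699 = 0.00581376
in basis points: 0.00581376 × 10⁴ = 58.1376 bp

spread=58.1376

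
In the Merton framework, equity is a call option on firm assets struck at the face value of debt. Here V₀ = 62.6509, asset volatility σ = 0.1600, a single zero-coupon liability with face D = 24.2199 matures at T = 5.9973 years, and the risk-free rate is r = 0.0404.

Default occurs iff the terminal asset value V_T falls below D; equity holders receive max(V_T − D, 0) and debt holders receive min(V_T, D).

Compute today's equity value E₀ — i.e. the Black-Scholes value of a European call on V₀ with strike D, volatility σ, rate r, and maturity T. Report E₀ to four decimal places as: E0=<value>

E0=43.6468

d₁ = [ln(V₀/D) + (r + σ²/2)T] / (σ√T)
   = [ln(62.6509/24.2199) + (0.0404 + 0.5·0.1600²)·5.9973] / (0.1600·√5.9973)
   = [0.950403 + 0.319056] / 0.391830 = 3.239821
d₂ = d₁ − σ√T = 3.239821 − 0.391830 = 2.847991
N(d₁) = 0.999402,  N(d₂) = 0.997800,  e^(−rT) = 0.784828
E₀ = V₀·N(d₁) − D·e^(−rT)·N(d₂)
   = 62.6509·0.999402 − 24.2199·0.784828·0.997800 = 43.646797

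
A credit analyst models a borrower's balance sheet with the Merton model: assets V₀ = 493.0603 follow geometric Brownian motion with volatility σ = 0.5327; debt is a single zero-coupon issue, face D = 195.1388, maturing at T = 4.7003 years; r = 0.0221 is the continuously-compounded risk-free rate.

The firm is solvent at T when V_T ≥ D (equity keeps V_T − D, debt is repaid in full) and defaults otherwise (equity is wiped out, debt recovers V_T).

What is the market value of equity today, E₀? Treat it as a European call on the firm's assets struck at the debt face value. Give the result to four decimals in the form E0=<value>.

E0=348.4689

d₁ = [ln(V₀/D) + (r + σ²/2)T] / (σ√T)
   = [ln(493.0603/195.1388) + (0.0221 + 0.5·0.5327²)·4.7003] / (0.5327·√4.7003)
   = [0.926920 + 0.770777] / 1.154903 = 1.469991
d₂ = d₁ − σ√T = 1.469991 − 1.154903 = 0.315088
N(d₁) = 0.929218,  N(d₂) = 0.623653,  e^(−rT) = 0.901336
E₀ = V₀·N(d₁) − D·e^(−rT)·N(d₂)
   = 493.0603·0.929218 − 195.1388·0.901336·0.623653 = 348.468871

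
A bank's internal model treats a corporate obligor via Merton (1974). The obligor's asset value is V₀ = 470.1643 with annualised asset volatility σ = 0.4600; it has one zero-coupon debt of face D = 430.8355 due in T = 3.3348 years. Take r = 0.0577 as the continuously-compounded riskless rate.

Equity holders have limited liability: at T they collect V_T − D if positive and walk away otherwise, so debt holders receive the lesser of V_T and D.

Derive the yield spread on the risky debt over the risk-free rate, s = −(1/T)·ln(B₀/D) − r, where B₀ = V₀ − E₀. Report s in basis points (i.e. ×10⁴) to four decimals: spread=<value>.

spread=807.5162

d₁ = [ln(V₀/D) + (r + σ²/2)T] / (σ√T)
   = [ln(470.1643/430.8355) + (0.0577 + 0.5·0.4600²)·3.3348] / (0.4600·√3.3348)
   = [0.087356 + 0.545240] / 0.840026 = 0.753067
d₂ = d₁ − σ√T = 0.753067 − 0.840026 = -0.086959
N(d₁) = 0.774295,  N(d₂) = 0.465352,  e^(−rT) = 0.824962
E₀ = V₀·N(d₁) − D·e^(−rT)·N(d₂)
   = 470.1643·0.774295 − 430.8355·0.824962·0.465352 = 198.649166
B₀ = V₀ − E₀ = 470.1643 − 198.649166 = 271.515134
spread = −(1/T)·ln(B₀/D) − r = −(1/3.3348)·ln(271.515134/430.8355) − 0.0577 = 0.08075162
in basis points: 0.08075162 × 10⁴ = 807.5162 bp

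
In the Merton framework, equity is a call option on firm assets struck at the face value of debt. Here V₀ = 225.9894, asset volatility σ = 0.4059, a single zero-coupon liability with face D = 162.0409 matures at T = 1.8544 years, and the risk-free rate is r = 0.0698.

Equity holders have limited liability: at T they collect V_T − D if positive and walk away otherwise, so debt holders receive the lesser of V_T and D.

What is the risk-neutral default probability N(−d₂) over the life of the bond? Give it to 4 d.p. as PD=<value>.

PD=0.2879

d₁ = [ln(V₀/D) + (r + σ²/2)T] / (σ√T)
   = [ln(225.9894/162.0409) + (0.0698 + 0.5·0.4059²)·1.8544] / (0.4059·√1.8544)
   = [0.332639 + 0.282198] / 0.552740 = 1.112344
d₂ = d₁ − σ√T = 1.112344 − 0.552740 = 0.559605
risk-neutral PD = N(−d₂) = N(-0.559605) = 0.287875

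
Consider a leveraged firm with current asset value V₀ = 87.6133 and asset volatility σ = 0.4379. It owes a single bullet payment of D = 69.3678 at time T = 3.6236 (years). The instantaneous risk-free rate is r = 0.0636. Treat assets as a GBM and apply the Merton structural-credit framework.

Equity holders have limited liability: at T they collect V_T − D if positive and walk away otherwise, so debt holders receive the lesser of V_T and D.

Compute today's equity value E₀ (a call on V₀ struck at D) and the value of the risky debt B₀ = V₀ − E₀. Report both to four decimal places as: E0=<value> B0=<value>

E0=42.5337 B0=45.0796

d₁ = [ln(V₀/D) + (r + σ²/2)T] / (σ√T)
   = [ln(87.6133/69.3678) + (0.0636 + 0.5·0.4379²)·3.6236] / (0.4379·√3.6236)
   = [0.233510 + 0.577885] / 0.833576 = 0.973391
d₂ = d₁ − σ√T = 0.973391 − 0.833576 = 0.139815
N(d₁) = 0.834821,  N(d₂) = 0.555597,  e^(−rT) = 0.794167
E₀ = V₀·N(d₁) − D·e^(−rT)·N(d₂)
   = 87.6133·0.834821 − 69.3678·0.794167·0.555597 = 42.533734
B₀ = V₀ − E₀ = 87.6133 − 42.533734 = 45.079566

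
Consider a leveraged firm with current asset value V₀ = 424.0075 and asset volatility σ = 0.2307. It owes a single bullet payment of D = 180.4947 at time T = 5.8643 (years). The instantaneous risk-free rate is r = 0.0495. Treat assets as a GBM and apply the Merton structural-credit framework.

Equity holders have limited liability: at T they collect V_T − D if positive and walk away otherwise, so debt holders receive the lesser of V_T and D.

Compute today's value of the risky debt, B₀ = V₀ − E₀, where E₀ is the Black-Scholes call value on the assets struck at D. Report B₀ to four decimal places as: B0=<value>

B0=134.0535

d₁ = [ln(V₀/D) + (r + σ²/2)T] / (σ√T)
   = [ln(424.0075/180.4947) + (0.0495 + 0.5·0.2307²)·5.8643] / (0.2307·√5.8643)
   = [0.854050 + 0.446339] / 0.558670 = 2.327649
d₂ = d₁ − σ√T = 2.327649 − 0.558670 = 1.768979
N(d₁) = 0.990035,  N(d₂) = 0.961551,  e^(−rT) = 0.748052
E₀ = V₀·N(d₁) − D·e^(−rT)·N(d₂)
   = 424.0075·0.990035 − 180.4947·0.748052·0.961551 = 289.954018
B₀ = V₀ − E₀ = 424.0075 − 289.954018 = 134.053482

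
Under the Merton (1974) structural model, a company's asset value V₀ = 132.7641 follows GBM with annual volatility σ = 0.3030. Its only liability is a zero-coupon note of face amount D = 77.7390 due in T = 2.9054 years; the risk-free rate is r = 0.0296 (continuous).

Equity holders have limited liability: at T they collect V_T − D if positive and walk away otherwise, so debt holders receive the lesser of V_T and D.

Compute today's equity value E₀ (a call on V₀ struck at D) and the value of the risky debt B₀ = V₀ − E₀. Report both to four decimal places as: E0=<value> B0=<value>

E0=64.1725 B0=68.5916

d₁ = [ln(V₀/D) + (r + σ²/2)T] / (σ√T)
   = [ln(132.7641/77.7390) + (0.0296 + 0.5·0.3030²)·2.9054] / (0.3030·√2.9054)
   = [0.535217 + 0.219371] / 0.516471 = 1.461047
d₂ = d₁ − σ√T = 1.461047 − 0.516471 = 0.944576
N(d₁) = 0.927999,  N(d₂) = 0.827562,  e^(−rT) = 0.917594
E₀ = V₀·N(d₁) − D·e^(−rT)·N(d₂)
   = 132.7641·0.927999 − 77.7390·0.917594·0.827562 = 64.172514
B₀ = V₀ − E₀ = 132.7641 − 64.172514 = 68.591586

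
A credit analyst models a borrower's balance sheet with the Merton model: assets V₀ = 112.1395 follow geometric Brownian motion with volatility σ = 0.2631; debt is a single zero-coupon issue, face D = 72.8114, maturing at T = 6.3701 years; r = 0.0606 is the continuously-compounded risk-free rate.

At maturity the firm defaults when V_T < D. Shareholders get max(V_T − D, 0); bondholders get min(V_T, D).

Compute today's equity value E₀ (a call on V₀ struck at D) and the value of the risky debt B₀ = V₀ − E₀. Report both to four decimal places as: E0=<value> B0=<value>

E0=65.1502 B0=46.9893

d₁ = [ln(V₀/D) + (r + σ²/2)T] / (σ√T)
   = [ln(112.1395/72.8114) + (0.0606 + 0.5·0.2631²)·6.3701] / (0.2631·√6.3701)
   = [0.431871 + 0.606502] / 0.664040 = 1.563722
d₂ = d₁ − σ√T = 1.563722 − 0.664040 = 0.899683
N(d₁) = 0.941059,  N(d₂) = 0.815855,  e^(−rT) = 0.679751
E₀ = V₀·N(d₁) − D·e^(−rT)·N(d₂)
   = 112.1395·0.941059 − 72.8114·0.679751·0.815855 = 65.150174
B₀ = V₀ − E₀ = 112.1395 − 65.150174 = 46.989326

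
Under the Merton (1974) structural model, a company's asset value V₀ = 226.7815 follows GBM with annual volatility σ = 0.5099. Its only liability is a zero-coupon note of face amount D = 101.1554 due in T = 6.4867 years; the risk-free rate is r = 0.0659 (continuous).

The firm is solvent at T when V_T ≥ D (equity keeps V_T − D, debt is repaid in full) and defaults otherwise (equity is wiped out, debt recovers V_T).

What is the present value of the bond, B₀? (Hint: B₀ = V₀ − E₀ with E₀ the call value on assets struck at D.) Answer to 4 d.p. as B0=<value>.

d₁ = [ln(V₀/D) + (r + σ²/2)T] / (σ√T)
   = [ln(226.7815/101.1554) + (0.0659 + 0.5·0.5099²)·6.4867] / (0.5099·√6.4867)
   = [0.807329 + 1.270738] / 1.298664 = 1.600157
d₂ = d₁ − σ√T = 1.600157 − 1.298664 = 0.301493
N(d₁) = 0.945218,  N(d₂) = 0.618481,  e^(−rT) = 0.652155
E₀ = V₀·N(d₁) − D·e^(−rT)·N(d₂)
   = 226.7815·0.945218 − 101.1554·0.652155·0.618481 = 173.557459
B₀ = V₀ − E₀ = 226.7815 − 173.557459 = 53.224041

B0=53.2240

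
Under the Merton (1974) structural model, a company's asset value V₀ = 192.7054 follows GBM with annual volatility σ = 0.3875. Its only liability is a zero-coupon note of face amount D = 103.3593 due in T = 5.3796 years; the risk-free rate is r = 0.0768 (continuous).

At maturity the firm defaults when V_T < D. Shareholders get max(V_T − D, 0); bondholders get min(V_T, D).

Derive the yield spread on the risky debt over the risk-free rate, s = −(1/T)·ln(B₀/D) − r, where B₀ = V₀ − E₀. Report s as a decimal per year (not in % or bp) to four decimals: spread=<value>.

spread=0.0169

d₁ = [ln(V₀/D) + (r + σ²/2)T] / (σ√T)
   = [ln(192.7054/103.3593) + (0.0768 + 0.5·0.3875²)·5.3796] / (0.3875·√5.3796)
   = [0.622951 + 0.817044] / 0.898766 = 1.602191
d₂ = d₁ − σ√T = 1.602191 − 0.898766 = 0.703425
N(d₁) = 0.945443,  N(d₂) = 0.759104,  e^(−rT) = 0.661561
E₀ = V₀·N(d₁) − D·e^(−rT)·N(d₂)
   = 192.7054·0.945443 − 103.3593·0.661561·0.759104 = 130.285629
B₀ = V₀ − E₀ = 192.7054 − 130.285629 = 62.419771
spread = −(1/T)·ln(B₀/D) − r = −(1/5.3796)·ln(62.419771/103.3593) − 0.0768 = 0.01694846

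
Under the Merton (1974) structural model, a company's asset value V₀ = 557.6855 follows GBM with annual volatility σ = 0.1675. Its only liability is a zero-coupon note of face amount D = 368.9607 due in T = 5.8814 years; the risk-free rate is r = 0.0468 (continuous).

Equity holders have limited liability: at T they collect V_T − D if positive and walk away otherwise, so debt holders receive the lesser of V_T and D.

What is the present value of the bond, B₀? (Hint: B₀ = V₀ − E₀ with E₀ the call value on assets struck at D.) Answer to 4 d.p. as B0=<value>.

d₁ = [ln(V₀/D) + (r + σ²/2)T] / (σ√T)
   = [ln(557.6855/368.9607) + (0.0468 + 0.5·0.1675²)·5.8814] / (0.1675·√5.8814)
   = [0.413105 + 0.357755] / 0.406214 = 1.897667
d₂ = d₁ − σ√T = 1.897667 − 0.406214 = 1.491453
N(d₁) = 0.971130,  N(d₂) = 0.932079,  e^(−rT) = 0.759383
E₀ = V₀·N(d₁) − D·e^(−rT)·N(d₂)
   = 557.6855·0.971130 − 368.9607·0.759383·0.932079 = 280.433147
B₀ = V₀ − E₀ = 557.6855 − 280.433147 = 277.252353

B0=277.2524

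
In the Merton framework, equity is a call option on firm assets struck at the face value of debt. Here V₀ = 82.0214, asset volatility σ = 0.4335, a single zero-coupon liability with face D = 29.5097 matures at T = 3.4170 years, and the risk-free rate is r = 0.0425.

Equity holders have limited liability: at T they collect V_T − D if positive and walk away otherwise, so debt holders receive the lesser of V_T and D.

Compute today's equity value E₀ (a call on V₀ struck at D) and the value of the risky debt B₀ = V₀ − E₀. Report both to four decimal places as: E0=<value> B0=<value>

d₁ = [ln(V₀/D) + (r + σ²/2)T] / (σ√T)
   = [ln(82.0214/29.5097) + (0.0425 + 0.5·0.4335²)·3.4170] / (0.4335·√3.4170)
   = [1.022261 + 0.466288] / 0.801330 = 1.857597
d₂ = d₁ − σ√T = 1.857597 − 0.801330 = 1.056267
N(d₁) = 0.968387,  N(d₂) = 0.854577,  e^(−rT) = 0.864830
E₀ = V₀·N(d₁) − D·e^(−rT)·N(d₂)
   = 82.0214·0.968387 − 29.5097·0.864830·0.854577 = 57.618904
B₀ = V₀ − E₀ = 82.0214 − 57.618904 = 24.402496

E0=57.6189 B0=24.4025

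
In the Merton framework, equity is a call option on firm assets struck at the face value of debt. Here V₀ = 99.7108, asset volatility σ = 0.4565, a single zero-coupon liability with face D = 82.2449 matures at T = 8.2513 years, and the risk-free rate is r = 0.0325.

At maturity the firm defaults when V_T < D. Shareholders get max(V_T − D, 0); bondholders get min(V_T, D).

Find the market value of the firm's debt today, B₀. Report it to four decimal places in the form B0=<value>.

B0=39.5813

d₁ = [ln(V₀/D) + (r + σ²/2)T] / (σ√T)
   = [ln(99.7108/82.2449) + (0.0325 + 0.5·0.4565²)·8.2513] / (0.4565·√8.2513)
   = [0.192573 + 1.127921] / 1.311300 = 1.007011
d₂ = d₁ − σ√T = 1.007011 − 1.311300 = -0.304289
N(d₁) = 0.843035,  N(d₂) = 0.380454,  e^(−rT) = 0.764780
E₀ = V₀·N(d₁) − D·e^(−rT)·N(d₂)
   = 99.7108·0.843035 − 82.2449·0.764780·0.380454 = 60.129453
B₀ = V₀ − E₀ = 99.7108 − 60.129453 = 39.581347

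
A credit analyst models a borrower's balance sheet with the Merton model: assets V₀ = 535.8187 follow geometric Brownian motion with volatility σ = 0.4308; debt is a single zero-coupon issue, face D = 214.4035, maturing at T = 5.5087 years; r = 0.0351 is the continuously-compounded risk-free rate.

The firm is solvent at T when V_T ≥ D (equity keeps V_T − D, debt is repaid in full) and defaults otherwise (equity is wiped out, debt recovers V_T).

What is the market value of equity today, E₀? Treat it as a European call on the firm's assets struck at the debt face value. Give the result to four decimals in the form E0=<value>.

d₁ = [ln(V₀/D) + (r + σ²/2)T] / (σ√T)
   = [ln(535.8187/214.4035) + (0.0351 + 0.5·0.4308²)·5.5087] / (0.4308·√5.5087)
   = [0.915936 + 0.704531] / 1.011114 = 1.602655
d₂ = d₁ − σ√T = 1.602655 − 1.011114 = 0.591541
N(d₁) = 0.945495,  N(d₂) = 0.722921,  e^(−rT) = 0.824189
E₀ = V₀·N(d₁) − D·e^(−rT)·N(d₂)
   = 535.8187·0.945495 − 214.4035·0.824189·0.722921 = 378.867037

E0=378.8670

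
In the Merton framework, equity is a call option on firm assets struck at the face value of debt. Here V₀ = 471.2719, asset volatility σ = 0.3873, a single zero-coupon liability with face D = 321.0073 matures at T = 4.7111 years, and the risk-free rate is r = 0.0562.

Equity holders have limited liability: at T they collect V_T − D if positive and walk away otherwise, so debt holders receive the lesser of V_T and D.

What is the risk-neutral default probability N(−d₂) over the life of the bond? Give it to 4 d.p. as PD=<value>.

PD=0.3626

d₁ = [ln(V₀/D) + (r + σ²/2)T] / (σ√T)
   = [ln(471.2719/321.0073) + (0.0562 + 0.5·0.3873²)·4.7111] / (0.3873·√4.7111)
   = [0.383971 + 0.618099] / 0.840637 = 1.192037
d₂ = d₁ − σ√T = 1.192037 − 0.840637 = 0.351400
risk-neutral PD = N(−d₂) = N(-0.351400) = 0.362644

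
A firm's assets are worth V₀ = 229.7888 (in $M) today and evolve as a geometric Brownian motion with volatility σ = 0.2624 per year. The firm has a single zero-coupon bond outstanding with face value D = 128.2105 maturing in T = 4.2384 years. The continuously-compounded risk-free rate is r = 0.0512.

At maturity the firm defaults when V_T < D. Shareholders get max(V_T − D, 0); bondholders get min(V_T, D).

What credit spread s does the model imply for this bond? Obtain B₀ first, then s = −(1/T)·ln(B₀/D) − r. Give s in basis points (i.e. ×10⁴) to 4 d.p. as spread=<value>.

d₁ = [ln(V₀/D) + (r + σ²/2)T] / (σ√T)
   = [ln(229.7888/128.2105) + (0.0512 + 0.5·0.2624²)·4.2384] / (0.2624·√4.2384)
   = [0.583487 + 0.362921] / 0.540213 = 1.751918
d₂ = d₁ − σ√T = 1.751918 − 0.540213 = 1.211705
N(d₁) = 0.960106,  N(d₂) = 0.887187,  e^(−rT) = 0.804925
E₀ = V₀·N(d₁) − D·e^(−rT)·N(d₂)
   = 229.7888·0.960106 − 128.2105·0.804925·0.887187 = 129.064013
B₀ = V₀ − E₀ = 229.7888 − 129.064013 = 100.724787
spread = −(1/T)·ln(B₀/D) − r = −(1/4.2384)·ln(100.724787/128.2105) − 0.0512 = 0.00572750
in basis points: 0.00572750 × 10⁴ = 57.2750 bp

spread=57.2750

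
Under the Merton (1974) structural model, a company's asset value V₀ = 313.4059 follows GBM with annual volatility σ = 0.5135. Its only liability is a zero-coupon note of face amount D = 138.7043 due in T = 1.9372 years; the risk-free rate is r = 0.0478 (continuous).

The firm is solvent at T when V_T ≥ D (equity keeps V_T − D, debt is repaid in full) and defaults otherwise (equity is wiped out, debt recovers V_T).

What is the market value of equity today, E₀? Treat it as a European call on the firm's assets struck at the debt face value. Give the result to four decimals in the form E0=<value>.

d₁ = [ln(V₀/D) + (r + σ²/2)T] / (σ√T)
   = [ln(313.4059/138.7043) + (0.0478 + 0.5·0.5135²)·1.9372] / (0.5135·√1.9372)
   = [0.815155 + 0.348001] / 0.714706 = 1.627459
d₂ = d₁ − σ√T = 1.627459 − 0.714706 = 0.912753
N(d₁) = 0.948180,  N(d₂) = 0.819314,  e^(−rT) = 0.911560
E₀ = V₀·N(d₁) − D·e^(−rT)·N(d₂)
   = 313.4059·0.948180 − 138.7043·0.911560·0.819314 = 193.573492

E0=193.5735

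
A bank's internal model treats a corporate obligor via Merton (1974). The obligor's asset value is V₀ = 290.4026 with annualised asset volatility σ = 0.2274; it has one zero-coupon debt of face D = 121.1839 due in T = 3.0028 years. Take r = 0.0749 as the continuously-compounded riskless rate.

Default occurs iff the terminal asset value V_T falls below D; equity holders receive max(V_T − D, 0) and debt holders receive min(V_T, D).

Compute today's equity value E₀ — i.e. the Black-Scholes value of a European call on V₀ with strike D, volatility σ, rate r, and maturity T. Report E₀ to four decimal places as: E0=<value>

E0=193.6779

d₁ = [ln(V₀/D) + (r + σ²/2)T] / (σ√T)
   = [ln(290.4026/121.1839) + (0.0749 + 0.5·0.2274²)·3.0028] / (0.2274·√3.0028)
   = [0.873959 + 0.302548] / 0.394052 = 2.985664
d₂ = d₁ − σ√T = 2.985664 − 0.394052 = 2.591612
N(d₁) = 0.998585,  N(d₂) = 0.995224,  e^(−rT) = 0.798588
E₀ = V₀·N(d₁) − D·e^(−rT)·N(d₂)
   = 290.4026·0.998585 − 121.1839·0.798588·0.995224 = 193.677926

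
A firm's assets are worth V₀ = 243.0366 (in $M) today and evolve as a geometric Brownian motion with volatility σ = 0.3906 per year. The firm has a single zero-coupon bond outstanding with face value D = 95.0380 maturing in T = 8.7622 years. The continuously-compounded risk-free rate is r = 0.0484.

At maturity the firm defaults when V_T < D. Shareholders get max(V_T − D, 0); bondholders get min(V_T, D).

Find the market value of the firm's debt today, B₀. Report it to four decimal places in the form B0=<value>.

d₁ = [ln(V₀/D) + (r + σ²/2)T] / (σ√T)
   = [ln(243.0366/95.0380) + (0.0484 + 0.5·0.3906²)·8.7622] / (0.3906·√8.7622)
   = [0.938935 + 1.092508] / 1.156216 = 1.756976
d₂ = d₁ − σ√T = 1.756976 − 1.156216 = 0.600760
N(d₁) = 0.960539,  N(d₂) = 0.726000,  e^(−rT) = 0.654365
E₀ = V₀·N(d₁) − D·e^(−rT)·N(d₂)
   = 243.0366·0.960539 − 95.0380·0.654365·0.726000 = 188.296548
B₀ = V₀ − E₀ = 243.0366 − 188.296548 = 54.740052

B0=54.7401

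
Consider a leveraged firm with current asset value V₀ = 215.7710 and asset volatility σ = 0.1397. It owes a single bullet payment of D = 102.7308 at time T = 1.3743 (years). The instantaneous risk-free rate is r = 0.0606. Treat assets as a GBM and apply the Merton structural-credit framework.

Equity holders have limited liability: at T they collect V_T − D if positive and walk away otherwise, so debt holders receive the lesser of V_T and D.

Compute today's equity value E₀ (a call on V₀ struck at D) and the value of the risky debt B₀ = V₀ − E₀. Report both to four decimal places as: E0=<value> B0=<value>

d₁ = [ln(V₀/D) + (r + σ²/2)T] / (σ√T)
   = [ln(215.7710/102.7308) + (0.0606 + 0.5·0.1397²)·1.3743] / (0.1397·√1.3743)
   = [0.742106 + 0.096693] / 0.163771 = 5.121776
d₂ = d₁ − σ√T = 5.121776 − 0.163771 = 4.958005
N(d₁) = 1.000000,  N(d₂) = 1.000000,  e^(−rT) = 0.920091
E₀ = V₀·N(d₁) − D·e^(−rT)·N(d₂)
   = 215.7710·1.000000 − 102.7308·0.920091·1.000000 = 121.249305
B₀ = V₀ − E₀ = 215.7710 − 121.249305 = 94.521695

E0=121.2493 B0=94.5217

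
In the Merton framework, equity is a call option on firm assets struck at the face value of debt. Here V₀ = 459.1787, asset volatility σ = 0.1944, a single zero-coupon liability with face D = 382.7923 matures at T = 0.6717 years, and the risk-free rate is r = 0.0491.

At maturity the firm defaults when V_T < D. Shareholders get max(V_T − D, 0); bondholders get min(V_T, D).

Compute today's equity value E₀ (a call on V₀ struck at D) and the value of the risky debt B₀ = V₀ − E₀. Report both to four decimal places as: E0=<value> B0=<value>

d₁ = [ln(V₀/D) + (r + σ²/2)T] / (σ√T)
   = [ln(459.1787/382.7923) + (0.0491 + 0.5·0.1944²)·0.6717] / (0.1944·√0.6717)
   = [0.181947 + 0.045673] / 0.159325 = 1.428650
d₂ = d₁ − σ√T = 1.428650 − 0.159325 = 1.269325
N(d₁) = 0.923448,  N(d₂) = 0.897837,  e^(−rT) = 0.967557
E₀ = V₀·N(d₁) − D·e^(−rT)·N(d₂)
   = 459.1787·0.923448 − 382.7923·0.967557·0.897837 = 91.492231
B₀ = V₀ − E₀ = 459.1787 − 91.492231 = 367.686469

E0=91.4922 B0=367.6865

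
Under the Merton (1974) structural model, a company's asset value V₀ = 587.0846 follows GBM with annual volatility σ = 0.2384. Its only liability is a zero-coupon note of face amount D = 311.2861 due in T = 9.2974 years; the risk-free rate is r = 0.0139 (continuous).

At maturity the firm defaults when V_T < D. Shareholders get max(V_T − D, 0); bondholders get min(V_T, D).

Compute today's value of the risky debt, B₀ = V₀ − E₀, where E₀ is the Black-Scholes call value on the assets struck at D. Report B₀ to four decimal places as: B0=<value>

B0=252.4434

d₁ = [ln(V₀/D) + (r + σ²/2)T] / (σ√T)
   = [ln(587.0846/311.2861) + (0.0139 + 0.5·0.2384²)·9.2974] / (0.2384·√9.2974)
   = [0.634457 + 0.393441] / 0.726921 = 1.414043
d₂ = d₁ − σ√T = 1.414043 − 0.726921 = 0.687123
N(d₁) = 0.921325,  N(d₂) = 0.753997,  e^(−rT) = 0.878768
E₀ = V₀·N(d₁) − D·e^(−rT)·N(d₂)
   = 587.0846·0.921325 − 311.2861·0.878768·0.753997 = 334.641210
B₀ = V₀ − E₀ = 587.0846 − 334.641210 = 252.443390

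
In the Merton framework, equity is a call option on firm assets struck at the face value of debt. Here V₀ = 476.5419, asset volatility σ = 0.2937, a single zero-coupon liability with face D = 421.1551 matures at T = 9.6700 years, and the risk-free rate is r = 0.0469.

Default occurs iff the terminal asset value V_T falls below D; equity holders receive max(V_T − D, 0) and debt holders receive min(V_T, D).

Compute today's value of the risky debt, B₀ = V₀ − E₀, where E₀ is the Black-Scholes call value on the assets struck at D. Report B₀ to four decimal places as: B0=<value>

B0=218.2574

d₁ = [ln(V₀/D) + (r + σ²/2)T] / (σ√T)
   = [ln(476.5419/421.1551) + (0.0469 + 0.5·0.2937²)·9.6700] / (0.2937·√9.6700)
   = [0.123554 + 0.870589] / 0.913308 = 1.088508
d₂ = d₁ − σ√T = 1.088508 − 0.913308 = 0.175200
N(d₁) = 0.861815,  N(d₂) = 0.569539,  e^(−rT) = 0.635386
E₀ = V₀·N(d₁) − D·e^(−rT)·N(d₂)
   = 476.5419·0.861815 − 421.1551·0.635386·0.569539 = 258.284462
B₀ = V₀ − E₀ = 476.5419 − 258.284462 = 218.257438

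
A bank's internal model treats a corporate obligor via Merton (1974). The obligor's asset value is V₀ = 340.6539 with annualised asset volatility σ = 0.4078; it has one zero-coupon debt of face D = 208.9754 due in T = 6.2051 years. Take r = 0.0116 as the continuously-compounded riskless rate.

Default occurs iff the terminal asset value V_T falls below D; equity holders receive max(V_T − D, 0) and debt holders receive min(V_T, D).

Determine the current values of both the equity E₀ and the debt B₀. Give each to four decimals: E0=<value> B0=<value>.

E0=190.7483 B0=149.9056

d₁ = [ln(V₀/D) + (r + σ²/2)T] / (σ√T)
   = [ln(340.6539/208.9754) + (0.0116 + 0.5·0.4078²)·6.2051] / (0.4078·√6.2051)
   = [0.488650 + 0.587936] / 1.015831 = 1.059808
d₂ = d₁ − σ√T = 1.059808 − 1.015831 = 0.043977
N(d₁) = 0.855384,  N(d₂) = 0.517539,  e^(−rT) = 0.930550
E₀ = V₀·N(d₁) − D·e^(−rT)·N(d₂)
   = 340.6539·0.855384 − 208.9754·0.930550·0.517539 = 190.748272
B₀ = V₀ − E₀ = 340.6539 − 190.748272 = 149.905628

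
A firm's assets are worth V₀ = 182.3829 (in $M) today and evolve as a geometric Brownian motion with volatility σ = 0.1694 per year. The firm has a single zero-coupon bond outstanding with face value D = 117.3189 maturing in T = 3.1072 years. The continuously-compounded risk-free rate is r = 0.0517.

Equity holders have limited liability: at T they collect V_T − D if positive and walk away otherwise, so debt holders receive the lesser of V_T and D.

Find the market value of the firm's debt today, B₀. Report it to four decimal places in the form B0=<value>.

B0=99.5830

d₁ = [ln(V₀/D) + (r + σ²/2)T] / (σ√T)
   = [ln(182.3829/117.3189) + (0.0517 + 0.5·0.1694²)·3.1072] / (0.1694·√3.1072)
   = [0.441212 + 0.205225] / 0.298606 = 2.164853
d₂ = d₁ − σ√T = 2.164853 − 0.298606 = 1.866247
N(d₁) = 0.984801,  N(d₂) = 0.968997,  e^(−rT) = 0.851597
E₀ = V₀·N(d₁) − D·e^(−rT)·N(d₂)
   = 182.3829·0.984801 − 117.3189·0.851597·0.968997 = 82.799888
B₀ = V₀ − E₀ = 182.3829 − 82.799888 = 99.583012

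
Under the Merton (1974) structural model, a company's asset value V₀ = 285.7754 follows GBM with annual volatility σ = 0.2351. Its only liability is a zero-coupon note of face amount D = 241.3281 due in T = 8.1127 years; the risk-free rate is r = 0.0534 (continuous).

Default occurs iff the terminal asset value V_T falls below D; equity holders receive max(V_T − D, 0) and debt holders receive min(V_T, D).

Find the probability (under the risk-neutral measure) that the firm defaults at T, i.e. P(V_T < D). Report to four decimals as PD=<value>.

d₁ = [ln(V₀/D) + (r + σ²/2)T] / (σ√T)
   = [ln(285.7754/241.3281) + (0.0534 + 0.5·0.2351²)·8.1127] / (0.2351·√8.1127)
   = [0.169049 + 0.657421] / 0.669631 = 1.234217
d₂ = d₁ − σ√T = 1.234217 − 0.669631 = 0.564586
risk-neutral PD = N(−d₂) = N(-0.564586) = 0.286178

PD=0.2862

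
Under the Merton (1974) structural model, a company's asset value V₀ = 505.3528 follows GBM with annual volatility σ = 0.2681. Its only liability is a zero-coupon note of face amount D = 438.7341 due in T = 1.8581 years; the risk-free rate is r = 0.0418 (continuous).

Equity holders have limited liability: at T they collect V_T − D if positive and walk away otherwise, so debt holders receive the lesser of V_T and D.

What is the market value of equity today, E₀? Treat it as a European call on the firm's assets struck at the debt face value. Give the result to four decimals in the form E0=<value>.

d₁ = [ln(V₀/D) + (r + σ²/2)T] / (σ√T)
   = [ln(505.3528/438.7341) + (0.0418 + 0.5·0.2681²)·1.8581] / (0.2681·√1.8581)
   = [0.141363 + 0.144446] / 0.365453 = 0.782070
d₂ = d₁ − σ√T = 0.782070 − 0.365453 = 0.416617
N(d₁) = 0.782913,  N(d₂) = 0.661521,  e^(−rT) = 0.925271
E₀ = V₀·N(d₁) − D·e^(−rT)·N(d₂)
   = 505.3528·0.782913 − 438.7341·0.925271·0.661521 = 127.104418

E0=127.1044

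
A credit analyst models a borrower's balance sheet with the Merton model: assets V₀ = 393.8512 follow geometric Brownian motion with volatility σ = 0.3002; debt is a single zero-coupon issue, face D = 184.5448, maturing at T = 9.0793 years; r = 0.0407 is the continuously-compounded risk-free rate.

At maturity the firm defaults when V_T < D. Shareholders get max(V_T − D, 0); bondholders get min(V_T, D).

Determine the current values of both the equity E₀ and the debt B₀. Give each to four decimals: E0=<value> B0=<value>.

d₁ = [ln(V₀/D) + (r + σ²/2)T] / (σ√T)
   = [ln(393.8512/184.5448) + (0.0407 + 0.5·0.3002²)·9.0793] / (0.3002·√9.0793)
   = [0.758081 + 0.778641] / 0.904559 = 1.698863
d₂ = d₁ − σ√T = 1.698863 − 0.904559 = 0.794304
N(d₁) = 0.955328,  N(d₂) = 0.786491,  e^(−rT) = 0.691061
E₀ = V₀·N(d₁) − D·e^(−rT)·N(d₂)
   = 393.8512·0.955328 − 184.5448·0.691061·0.786491 = 275.954398
B₀ = V₀ − E₀ = 393.8512 − 275.954398 = 117.896802

E0=275.9544 B0=117.8968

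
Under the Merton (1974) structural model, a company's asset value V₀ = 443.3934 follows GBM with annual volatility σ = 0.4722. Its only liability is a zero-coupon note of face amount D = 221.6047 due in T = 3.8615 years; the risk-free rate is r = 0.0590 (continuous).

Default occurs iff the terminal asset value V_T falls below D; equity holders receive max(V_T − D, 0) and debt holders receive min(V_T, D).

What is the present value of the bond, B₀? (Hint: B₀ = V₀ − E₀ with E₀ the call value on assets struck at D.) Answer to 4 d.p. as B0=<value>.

d₁ = [ln(V₀/D) + (r + σ²/2)T] / (σ√T)
   = [ln(443.3934/221.6047) + (0.0590 + 0.5·0.4722²)·3.8615] / (0.4722·√3.8615)
   = [0.693562 + 0.658333] / 0.927906 = 1.456932
d₂ = d₁ − σ√T = 1.456932 − 0.927906 = 0.529025
N(d₁) = 0.927432,  N(d₂) = 0.701606,  e^(−rT) = 0.796261
E₀ = V₀·N(d₁) − D·e^(−rT)·N(d₂)
   = 443.3934·0.927432 − 221.6047·0.796261·0.701606 = 287.415384
B₀ = V₀ − E₀ = 443.3934 − 287.415384 = 155.978016

B0=155.9780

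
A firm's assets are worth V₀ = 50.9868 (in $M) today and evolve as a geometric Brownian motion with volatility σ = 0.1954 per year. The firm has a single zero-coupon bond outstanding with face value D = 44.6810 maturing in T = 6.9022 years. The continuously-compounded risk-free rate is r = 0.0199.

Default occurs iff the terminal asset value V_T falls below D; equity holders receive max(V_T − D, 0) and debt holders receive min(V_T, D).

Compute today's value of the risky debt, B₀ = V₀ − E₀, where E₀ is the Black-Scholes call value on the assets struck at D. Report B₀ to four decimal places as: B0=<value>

d₁ = [ln(V₀/D) + (r + σ²/2)T] / (σ√T)
   = [ln(50.9868/44.6810) + (0.0199 + 0.5·0.1954²)·6.9022] / (0.1954·√6.9022)
   = [0.132018 + 0.269121] / 0.513356 = 0.781406
d₂ = d₁ − σ√T = 0.781406 − 0.513356 = 0.268050
N(d₁) = 0.782718,  N(d₂) = 0.605670,  e^(−rT) = 0.871662
E₀ = V₀·N(d₁) − D·e^(−rT)·N(d₂)
   = 50.9868·0.782718 − 44.6810·0.871662·0.605670 = 16.319443
B₀ = V₀ − E₀ = 50.9868 − 16.319443 = 34.667357

B0=34.6674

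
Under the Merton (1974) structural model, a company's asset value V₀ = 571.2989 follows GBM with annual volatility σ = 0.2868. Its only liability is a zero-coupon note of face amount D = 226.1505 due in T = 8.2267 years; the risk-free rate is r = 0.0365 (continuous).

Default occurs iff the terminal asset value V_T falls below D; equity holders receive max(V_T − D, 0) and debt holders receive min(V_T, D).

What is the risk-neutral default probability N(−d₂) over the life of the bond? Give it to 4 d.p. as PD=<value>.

PD=0.1400

d₁ = [ln(V₀/D) + (r + σ²/2)T] / (σ√T)
   = [ln(571.2989/226.1505) + (0.0365 + 0.5·0.2868²)·8.2267] / (0.2868·√8.2267)
   = [0.926712 + 0.638615] / 0.822606 = 1.902887
d₂ = d₁ − σ√T = 1.902887 − 0.822606 = 1.080281
risk-neutral PD = N(−d₂) = N(-1.080281) = 0.140009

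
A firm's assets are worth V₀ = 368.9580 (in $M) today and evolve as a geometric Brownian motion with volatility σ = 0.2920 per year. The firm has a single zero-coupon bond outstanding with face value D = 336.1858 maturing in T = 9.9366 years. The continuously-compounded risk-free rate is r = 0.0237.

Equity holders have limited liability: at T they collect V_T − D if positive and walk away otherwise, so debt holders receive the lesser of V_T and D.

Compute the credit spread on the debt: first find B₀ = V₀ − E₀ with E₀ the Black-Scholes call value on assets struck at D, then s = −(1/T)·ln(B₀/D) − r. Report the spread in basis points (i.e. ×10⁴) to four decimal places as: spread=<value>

spread=294.5548

d₁ = [ln(V₀/D) + (r + σ²/2)T] / (σ√T)
   = [ln(368.9580/336.1858) + (0.0237 + 0.5·0.2920²)·9.9366] / (0.2920·√9.9366)
   = [0.093019 + 0.659115] / 0.920453 = 0.817134
d₂ = d₁ − σ√T = 0.817134 − 0.920453 = -0.103320
N(d₁) = 0.793074,  N(d₂) = 0.458855,  e^(−rT) = 0.790178
E₀ = V₀·N(d₁) − D·e^(−rT)·N(d₂)
   = 368.9580·0.793074 − 336.1858·0.790178·0.458855 = 170.717846
B₀ = V₀ − E₀ = 368.9580 − 170.717846 = 198.240154
spread = −(1/T)·ln(B₀/D) − r = −(1/9.9366)·ln(198.240154/336.1858) − 0.0237 = 0.02945548
in basis points: 0.02945548 × 10⁴ = 294.5548 bp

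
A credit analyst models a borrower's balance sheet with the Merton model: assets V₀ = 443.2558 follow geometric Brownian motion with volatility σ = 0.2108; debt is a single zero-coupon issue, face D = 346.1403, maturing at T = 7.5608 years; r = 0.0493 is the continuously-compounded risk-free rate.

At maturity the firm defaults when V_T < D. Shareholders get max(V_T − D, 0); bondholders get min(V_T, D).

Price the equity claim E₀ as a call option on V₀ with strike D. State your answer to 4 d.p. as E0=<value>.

E0=218.1758

d₁ = [ln(V₀/D) + (r + σ²/2)T] / (σ√T)
   = [ln(443.2558/346.1403) + (0.0493 + 0.5·0.2108²)·7.5608] / (0.2108·√7.5608)
   = [0.247303 + 0.540736] / 0.579635 = 1.359543
d₂ = d₁ − σ√T = 1.359543 − 0.579635 = 0.779908
N(d₁) = 0.913013,  N(d₂) = 0.782278,  e^(−rT) = 0.688839
E₀ = V₀·N(d₁) − D·e^(−rT)·N(d₂)
   = 443.2558·0.913013 − 346.1403·0.688839·0.782278 = 218.175833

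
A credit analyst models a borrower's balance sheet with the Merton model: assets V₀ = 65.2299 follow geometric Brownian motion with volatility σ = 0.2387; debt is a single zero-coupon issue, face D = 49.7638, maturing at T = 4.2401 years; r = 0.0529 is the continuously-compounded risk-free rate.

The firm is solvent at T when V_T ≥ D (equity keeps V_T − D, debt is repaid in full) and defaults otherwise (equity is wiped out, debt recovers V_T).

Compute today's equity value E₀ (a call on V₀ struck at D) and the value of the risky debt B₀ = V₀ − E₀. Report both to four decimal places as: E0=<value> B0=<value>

d₁ = [ln(V₀/D) + (r + σ²/2)T] / (σ√T)
   = [ln(65.2299/49.7638) + (0.0529 + 0.5·0.2387²)·4.2401] / (0.2387·√4.2401)
   = [0.270630 + 0.345097] / 0.491519 = 1.252702
d₂ = d₁ − σ√T = 1.252702 − 0.491519 = 0.761183
N(d₁) = 0.894843,  N(d₂) = 0.776726,  e^(−rT) = 0.799074
E₀ = V₀·N(d₁) − D·e^(−rT)·N(d₂)
   = 65.2299·0.894843 − 49.7638·0.799074·0.776726 = 27.484021
B₀ = V₀ − E₀ = 65.2299 − 27.484021 = 37.745879

E0=27.4840 B0=37.7459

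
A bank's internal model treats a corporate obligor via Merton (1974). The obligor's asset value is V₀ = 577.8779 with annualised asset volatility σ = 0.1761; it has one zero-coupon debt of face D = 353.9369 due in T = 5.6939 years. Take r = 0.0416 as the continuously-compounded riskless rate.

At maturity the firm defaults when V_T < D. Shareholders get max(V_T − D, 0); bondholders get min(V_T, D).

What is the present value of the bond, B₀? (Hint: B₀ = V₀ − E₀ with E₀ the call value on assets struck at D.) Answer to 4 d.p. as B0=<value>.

d₁ = [ln(V₀/D) + (r + σ²/2)T] / (σ√T)
   = [ln(577.8779/353.9369) + (0.0416 + 0.5·0.1761²)·5.6939] / (0.1761·√5.6939)
   = [0.490244 + 0.325154] / 0.420208 = 1.940462
d₂ = d₁ − σ√T = 1.940462 − 0.420208 = 1.520254
N(d₁) = 0.973838,  N(d₂) = 0.935776,  e^(−rT) = 0.789097
E₀ = V₀·N(d₁) − D·e^(−rT)·N(d₂)
   = 577.8779·0.973838 − 353.9369·0.789097·0.935776 = 301.406129
B₀ = V₀ − E₀ = 577.8779 − 301.406129 = 276.471771

B0=276.4718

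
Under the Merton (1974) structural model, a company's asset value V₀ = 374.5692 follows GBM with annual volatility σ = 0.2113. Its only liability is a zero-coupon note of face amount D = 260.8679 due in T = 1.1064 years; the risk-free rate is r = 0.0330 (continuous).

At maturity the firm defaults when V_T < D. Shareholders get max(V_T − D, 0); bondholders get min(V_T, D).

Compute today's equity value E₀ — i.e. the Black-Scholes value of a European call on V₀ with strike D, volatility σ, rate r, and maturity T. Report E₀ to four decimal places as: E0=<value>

E0=124.0432

d₁ = [ln(V₀/D) + (r + σ²/2)T] / (σ√T)
   = [ln(374.5692/260.8679) + (0.0330 + 0.5·0.2113²)·1.1064] / (0.2113·√1.1064)
   = [0.361762 + 0.061210] / 0.222257 = 1.903079
d₂ = d₁ − σ√T = 1.903079 − 0.222257 = 1.680822
N(d₁) = 0.971485,  N(d₂) = 0.953601,  e^(−rT) = 0.964147
E₀ = V₀·N(d₁) − D·e^(−rT)·N(d₂)
   = 374.5692·0.971485 − 260.8679·0.964147·0.953601 = 124.043221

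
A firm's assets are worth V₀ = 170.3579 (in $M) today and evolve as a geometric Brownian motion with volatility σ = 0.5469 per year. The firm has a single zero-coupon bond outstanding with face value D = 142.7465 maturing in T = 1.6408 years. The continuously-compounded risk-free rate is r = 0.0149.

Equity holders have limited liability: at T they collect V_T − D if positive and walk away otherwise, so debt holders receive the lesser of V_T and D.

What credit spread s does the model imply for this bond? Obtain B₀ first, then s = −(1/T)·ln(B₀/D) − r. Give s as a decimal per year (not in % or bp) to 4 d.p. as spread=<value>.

d₁ = [ln(V₀/D) + (r + σ²/2)T] / (σ√T)
   = [ln(170.3579/142.7465) + (0.0149 + 0.5·0.5469²)·1.6408] / (0.5469·√1.6408)
   = [0.176831 + 0.269829] / 0.700545 = 0.637590
d₂ = d₁ − σ√T = 0.637590 − 0.700545 = -0.062954
N(d₁) = 0.738130,  N(d₂) = 0.474901,  e^(−rT) = 0.975849
E₀ = V₀·N(d₁) − D·e^(−rT)·N(d₂)
   = 170.3579·0.738130 − 142.7465·0.975849·0.474901 = 59.592960
B₀ = V₀ − E₀ = 170.3579 − 59.592960 = 110.764940
spread = −(1/T)·ln(B₀/D) − r = −(1/1.6408)·ln(110.764940/142.7465) − 0.0149 = 0.13969534

spread=0.1397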